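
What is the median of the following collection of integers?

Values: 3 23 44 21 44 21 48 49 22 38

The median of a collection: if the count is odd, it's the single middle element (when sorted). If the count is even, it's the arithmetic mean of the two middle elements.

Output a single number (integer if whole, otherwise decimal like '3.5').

Step 1: insert 3 -> lo=[3] (size 1, max 3) hi=[] (size 0) -> median=3
Step 2: insert 23 -> lo=[3] (size 1, max 3) hi=[23] (size 1, min 23) -> median=13
Step 3: insert 44 -> lo=[3, 23] (size 2, max 23) hi=[44] (size 1, min 44) -> median=23
Step 4: insert 21 -> lo=[3, 21] (size 2, max 21) hi=[23, 44] (size 2, min 23) -> median=22
Step 5: insert 44 -> lo=[3, 21, 23] (size 3, max 23) hi=[44, 44] (size 2, min 44) -> median=23
Step 6: insert 21 -> lo=[3, 21, 21] (size 3, max 21) hi=[23, 44, 44] (size 3, min 23) -> median=22
Step 7: insert 48 -> lo=[3, 21, 21, 23] (size 4, max 23) hi=[44, 44, 48] (size 3, min 44) -> median=23
Step 8: insert 49 -> lo=[3, 21, 21, 23] (size 4, max 23) hi=[44, 44, 48, 49] (size 4, min 44) -> median=33.5
Step 9: insert 22 -> lo=[3, 21, 21, 22, 23] (size 5, max 23) hi=[44, 44, 48, 49] (size 4, min 44) -> median=23
Step 10: insert 38 -> lo=[3, 21, 21, 22, 23] (size 5, max 23) hi=[38, 44, 44, 48, 49] (size 5, min 38) -> median=30.5

Answer: 30.5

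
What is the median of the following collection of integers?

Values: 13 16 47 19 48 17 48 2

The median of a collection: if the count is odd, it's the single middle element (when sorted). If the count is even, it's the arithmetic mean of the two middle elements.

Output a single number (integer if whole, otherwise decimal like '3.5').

Step 1: insert 13 -> lo=[13] (size 1, max 13) hi=[] (size 0) -> median=13
Step 2: insert 16 -> lo=[13] (size 1, max 13) hi=[16] (size 1, min 16) -> median=14.5
Step 3: insert 47 -> lo=[13, 16] (size 2, max 16) hi=[47] (size 1, min 47) -> median=16
Step 4: insert 19 -> lo=[13, 16] (size 2, max 16) hi=[19, 47] (size 2, min 19) -> median=17.5
Step 5: insert 48 -> lo=[13, 16, 19] (size 3, max 19) hi=[47, 48] (size 2, min 47) -> median=19
Step 6: insert 17 -> lo=[13, 16, 17] (size 3, max 17) hi=[19, 47, 48] (size 3, min 19) -> median=18
Step 7: insert 48 -> lo=[13, 16, 17, 19] (size 4, max 19) hi=[47, 48, 48] (size 3, min 47) -> median=19
Step 8: insert 2 -> lo=[2, 13, 16, 17] (size 4, max 17) hi=[19, 47, 48, 48] (size 4, min 19) -> median=18

Answer: 18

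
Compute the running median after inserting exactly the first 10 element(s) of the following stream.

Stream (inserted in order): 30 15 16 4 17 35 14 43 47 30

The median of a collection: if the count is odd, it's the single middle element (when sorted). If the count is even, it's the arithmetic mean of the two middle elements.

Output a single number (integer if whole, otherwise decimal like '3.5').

Answer: 23.5

Derivation:
Step 1: insert 30 -> lo=[30] (size 1, max 30) hi=[] (size 0) -> median=30
Step 2: insert 15 -> lo=[15] (size 1, max 15) hi=[30] (size 1, min 30) -> median=22.5
Step 3: insert 16 -> lo=[15, 16] (size 2, max 16) hi=[30] (size 1, min 30) -> median=16
Step 4: insert 4 -> lo=[4, 15] (size 2, max 15) hi=[16, 30] (size 2, min 16) -> median=15.5
Step 5: insert 17 -> lo=[4, 15, 16] (size 3, max 16) hi=[17, 30] (size 2, min 17) -> median=16
Step 6: insert 35 -> lo=[4, 15, 16] (size 3, max 16) hi=[17, 30, 35] (size 3, min 17) -> median=16.5
Step 7: insert 14 -> lo=[4, 14, 15, 16] (size 4, max 16) hi=[17, 30, 35] (size 3, min 17) -> median=16
Step 8: insert 43 -> lo=[4, 14, 15, 16] (size 4, max 16) hi=[17, 30, 35, 43] (size 4, min 17) -> median=16.5
Step 9: insert 47 -> lo=[4, 14, 15, 16, 17] (size 5, max 17) hi=[30, 35, 43, 47] (size 4, min 30) -> median=17
Step 10: insert 30 -> lo=[4, 14, 15, 16, 17] (size 5, max 17) hi=[30, 30, 35, 43, 47] (size 5, min 30) -> median=23.5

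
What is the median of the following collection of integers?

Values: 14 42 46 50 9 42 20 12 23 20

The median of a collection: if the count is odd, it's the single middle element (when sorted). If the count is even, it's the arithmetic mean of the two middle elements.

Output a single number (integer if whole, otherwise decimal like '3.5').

Step 1: insert 14 -> lo=[14] (size 1, max 14) hi=[] (size 0) -> median=14
Step 2: insert 42 -> lo=[14] (size 1, max 14) hi=[42] (size 1, min 42) -> median=28
Step 3: insert 46 -> lo=[14, 42] (size 2, max 42) hi=[46] (size 1, min 46) -> median=42
Step 4: insert 50 -> lo=[14, 42] (size 2, max 42) hi=[46, 50] (size 2, min 46) -> median=44
Step 5: insert 9 -> lo=[9, 14, 42] (size 3, max 42) hi=[46, 50] (size 2, min 46) -> median=42
Step 6: insert 42 -> lo=[9, 14, 42] (size 3, max 42) hi=[42, 46, 50] (size 3, min 42) -> median=42
Step 7: insert 20 -> lo=[9, 14, 20, 42] (size 4, max 42) hi=[42, 46, 50] (size 3, min 42) -> median=42
Step 8: insert 12 -> lo=[9, 12, 14, 20] (size 4, max 20) hi=[42, 42, 46, 50] (size 4, min 42) -> median=31
Step 9: insert 23 -> lo=[9, 12, 14, 20, 23] (size 5, max 23) hi=[42, 42, 46, 50] (size 4, min 42) -> median=23
Step 10: insert 20 -> lo=[9, 12, 14, 20, 20] (size 5, max 20) hi=[23, 42, 42, 46, 50] (size 5, min 23) -> median=21.5

Answer: 21.5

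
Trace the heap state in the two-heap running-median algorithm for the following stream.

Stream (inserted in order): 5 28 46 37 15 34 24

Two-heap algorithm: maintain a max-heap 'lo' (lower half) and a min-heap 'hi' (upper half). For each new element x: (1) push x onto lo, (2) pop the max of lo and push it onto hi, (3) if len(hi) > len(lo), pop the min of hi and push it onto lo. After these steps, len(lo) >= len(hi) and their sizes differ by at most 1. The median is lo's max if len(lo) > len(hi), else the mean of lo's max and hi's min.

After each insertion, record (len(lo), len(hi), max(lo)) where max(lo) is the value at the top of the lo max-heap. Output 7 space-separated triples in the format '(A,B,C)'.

Step 1: insert 5 -> lo=[5] hi=[] -> (len(lo)=1, len(hi)=0, max(lo)=5)
Step 2: insert 28 -> lo=[5] hi=[28] -> (len(lo)=1, len(hi)=1, max(lo)=5)
Step 3: insert 46 -> lo=[5, 28] hi=[46] -> (len(lo)=2, len(hi)=1, max(lo)=28)
Step 4: insert 37 -> lo=[5, 28] hi=[37, 46] -> (len(lo)=2, len(hi)=2, max(lo)=28)
Step 5: insert 15 -> lo=[5, 15, 28] hi=[37, 46] -> (len(lo)=3, len(hi)=2, max(lo)=28)
Step 6: insert 34 -> lo=[5, 15, 28] hi=[34, 37, 46] -> (len(lo)=3, len(hi)=3, max(lo)=28)
Step 7: insert 24 -> lo=[5, 15, 24, 28] hi=[34, 37, 46] -> (len(lo)=4, len(hi)=3, max(lo)=28)

Answer: (1,0,5) (1,1,5) (2,1,28) (2,2,28) (3,2,28) (3,3,28) (4,3,28)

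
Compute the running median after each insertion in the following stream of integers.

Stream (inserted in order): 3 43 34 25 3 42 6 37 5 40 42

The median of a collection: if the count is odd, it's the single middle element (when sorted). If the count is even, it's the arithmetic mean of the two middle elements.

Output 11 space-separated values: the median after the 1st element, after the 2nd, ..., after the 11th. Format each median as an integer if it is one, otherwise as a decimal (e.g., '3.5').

Step 1: insert 3 -> lo=[3] (size 1, max 3) hi=[] (size 0) -> median=3
Step 2: insert 43 -> lo=[3] (size 1, max 3) hi=[43] (size 1, min 43) -> median=23
Step 3: insert 34 -> lo=[3, 34] (size 2, max 34) hi=[43] (size 1, min 43) -> median=34
Step 4: insert 25 -> lo=[3, 25] (size 2, max 25) hi=[34, 43] (size 2, min 34) -> median=29.5
Step 5: insert 3 -> lo=[3, 3, 25] (size 3, max 25) hi=[34, 43] (size 2, min 34) -> median=25
Step 6: insert 42 -> lo=[3, 3, 25] (size 3, max 25) hi=[34, 42, 43] (size 3, min 34) -> median=29.5
Step 7: insert 6 -> lo=[3, 3, 6, 25] (size 4, max 25) hi=[34, 42, 43] (size 3, min 34) -> median=25
Step 8: insert 37 -> lo=[3, 3, 6, 25] (size 4, max 25) hi=[34, 37, 42, 43] (size 4, min 34) -> median=29.5
Step 9: insert 5 -> lo=[3, 3, 5, 6, 25] (size 5, max 25) hi=[34, 37, 42, 43] (size 4, min 34) -> median=25
Step 10: insert 40 -> lo=[3, 3, 5, 6, 25] (size 5, max 25) hi=[34, 37, 40, 42, 43] (size 5, min 34) -> median=29.5
Step 11: insert 42 -> lo=[3, 3, 5, 6, 25, 34] (size 6, max 34) hi=[37, 40, 42, 42, 43] (size 5, min 37) -> median=34

Answer: 3 23 34 29.5 25 29.5 25 29.5 25 29.5 34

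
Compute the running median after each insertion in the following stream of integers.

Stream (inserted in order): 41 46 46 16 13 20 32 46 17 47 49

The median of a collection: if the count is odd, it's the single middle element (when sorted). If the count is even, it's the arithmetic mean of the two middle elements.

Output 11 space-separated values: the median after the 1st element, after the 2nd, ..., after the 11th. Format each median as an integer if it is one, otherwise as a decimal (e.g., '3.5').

Step 1: insert 41 -> lo=[41] (size 1, max 41) hi=[] (size 0) -> median=41
Step 2: insert 46 -> lo=[41] (size 1, max 41) hi=[46] (size 1, min 46) -> median=43.5
Step 3: insert 46 -> lo=[41, 46] (size 2, max 46) hi=[46] (size 1, min 46) -> median=46
Step 4: insert 16 -> lo=[16, 41] (size 2, max 41) hi=[46, 46] (size 2, min 46) -> median=43.5
Step 5: insert 13 -> lo=[13, 16, 41] (size 3, max 41) hi=[46, 46] (size 2, min 46) -> median=41
Step 6: insert 20 -> lo=[13, 16, 20] (size 3, max 20) hi=[41, 46, 46] (size 3, min 41) -> median=30.5
Step 7: insert 32 -> lo=[13, 16, 20, 32] (size 4, max 32) hi=[41, 46, 46] (size 3, min 41) -> median=32
Step 8: insert 46 -> lo=[13, 16, 20, 32] (size 4, max 32) hi=[41, 46, 46, 46] (size 4, min 41) -> median=36.5
Step 9: insert 17 -> lo=[13, 16, 17, 20, 32] (size 5, max 32) hi=[41, 46, 46, 46] (size 4, min 41) -> median=32
Step 10: insert 47 -> lo=[13, 16, 17, 20, 32] (size 5, max 32) hi=[41, 46, 46, 46, 47] (size 5, min 41) -> median=36.5
Step 11: insert 49 -> lo=[13, 16, 17, 20, 32, 41] (size 6, max 41) hi=[46, 46, 46, 47, 49] (size 5, min 46) -> median=41

Answer: 41 43.5 46 43.5 41 30.5 32 36.5 32 36.5 41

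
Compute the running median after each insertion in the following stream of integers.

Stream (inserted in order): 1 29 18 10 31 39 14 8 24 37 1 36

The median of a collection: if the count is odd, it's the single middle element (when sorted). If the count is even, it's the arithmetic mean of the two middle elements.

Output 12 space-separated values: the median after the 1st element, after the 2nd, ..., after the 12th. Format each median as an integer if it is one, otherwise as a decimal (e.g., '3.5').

Step 1: insert 1 -> lo=[1] (size 1, max 1) hi=[] (size 0) -> median=1
Step 2: insert 29 -> lo=[1] (size 1, max 1) hi=[29] (size 1, min 29) -> median=15
Step 3: insert 18 -> lo=[1, 18] (size 2, max 18) hi=[29] (size 1, min 29) -> median=18
Step 4: insert 10 -> lo=[1, 10] (size 2, max 10) hi=[18, 29] (size 2, min 18) -> median=14
Step 5: insert 31 -> lo=[1, 10, 18] (size 3, max 18) hi=[29, 31] (size 2, min 29) -> median=18
Step 6: insert 39 -> lo=[1, 10, 18] (size 3, max 18) hi=[29, 31, 39] (size 3, min 29) -> median=23.5
Step 7: insert 14 -> lo=[1, 10, 14, 18] (size 4, max 18) hi=[29, 31, 39] (size 3, min 29) -> median=18
Step 8: insert 8 -> lo=[1, 8, 10, 14] (size 4, max 14) hi=[18, 29, 31, 39] (size 4, min 18) -> median=16
Step 9: insert 24 -> lo=[1, 8, 10, 14, 18] (size 5, max 18) hi=[24, 29, 31, 39] (size 4, min 24) -> median=18
Step 10: insert 37 -> lo=[1, 8, 10, 14, 18] (size 5, max 18) hi=[24, 29, 31, 37, 39] (size 5, min 24) -> median=21
Step 11: insert 1 -> lo=[1, 1, 8, 10, 14, 18] (size 6, max 18) hi=[24, 29, 31, 37, 39] (size 5, min 24) -> median=18
Step 12: insert 36 -> lo=[1, 1, 8, 10, 14, 18] (size 6, max 18) hi=[24, 29, 31, 36, 37, 39] (size 6, min 24) -> median=21

Answer: 1 15 18 14 18 23.5 18 16 18 21 18 21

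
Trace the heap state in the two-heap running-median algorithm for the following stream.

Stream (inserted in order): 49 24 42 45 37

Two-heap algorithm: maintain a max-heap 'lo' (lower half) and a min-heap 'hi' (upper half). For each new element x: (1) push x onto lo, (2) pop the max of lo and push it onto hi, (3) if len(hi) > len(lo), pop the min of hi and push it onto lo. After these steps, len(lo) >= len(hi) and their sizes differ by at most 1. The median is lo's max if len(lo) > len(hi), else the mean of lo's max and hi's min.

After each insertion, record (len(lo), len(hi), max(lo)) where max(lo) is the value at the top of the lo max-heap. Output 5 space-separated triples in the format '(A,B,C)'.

Step 1: insert 49 -> lo=[49] hi=[] -> (len(lo)=1, len(hi)=0, max(lo)=49)
Step 2: insert 24 -> lo=[24] hi=[49] -> (len(lo)=1, len(hi)=1, max(lo)=24)
Step 3: insert 42 -> lo=[24, 42] hi=[49] -> (len(lo)=2, len(hi)=1, max(lo)=42)
Step 4: insert 45 -> lo=[24, 42] hi=[45, 49] -> (len(lo)=2, len(hi)=2, max(lo)=42)
Step 5: insert 37 -> lo=[24, 37, 42] hi=[45, 49] -> (len(lo)=3, len(hi)=2, max(lo)=42)

Answer: (1,0,49) (1,1,24) (2,1,42) (2,2,42) (3,2,42)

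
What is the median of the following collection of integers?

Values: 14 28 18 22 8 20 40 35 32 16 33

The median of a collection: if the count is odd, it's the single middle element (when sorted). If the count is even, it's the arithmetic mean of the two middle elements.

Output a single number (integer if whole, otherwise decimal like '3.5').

Answer: 22

Derivation:
Step 1: insert 14 -> lo=[14] (size 1, max 14) hi=[] (size 0) -> median=14
Step 2: insert 28 -> lo=[14] (size 1, max 14) hi=[28] (size 1, min 28) -> median=21
Step 3: insert 18 -> lo=[14, 18] (size 2, max 18) hi=[28] (size 1, min 28) -> median=18
Step 4: insert 22 -> lo=[14, 18] (size 2, max 18) hi=[22, 28] (size 2, min 22) -> median=20
Step 5: insert 8 -> lo=[8, 14, 18] (size 3, max 18) hi=[22, 28] (size 2, min 22) -> median=18
Step 6: insert 20 -> lo=[8, 14, 18] (size 3, max 18) hi=[20, 22, 28] (size 3, min 20) -> median=19
Step 7: insert 40 -> lo=[8, 14, 18, 20] (size 4, max 20) hi=[22, 28, 40] (size 3, min 22) -> median=20
Step 8: insert 35 -> lo=[8, 14, 18, 20] (size 4, max 20) hi=[22, 28, 35, 40] (size 4, min 22) -> median=21
Step 9: insert 32 -> lo=[8, 14, 18, 20, 22] (size 5, max 22) hi=[28, 32, 35, 40] (size 4, min 28) -> median=22
Step 10: insert 16 -> lo=[8, 14, 16, 18, 20] (size 5, max 20) hi=[22, 28, 32, 35, 40] (size 5, min 22) -> median=21
Step 11: insert 33 -> lo=[8, 14, 16, 18, 20, 22] (size 6, max 22) hi=[28, 32, 33, 35, 40] (size 5, min 28) -> median=22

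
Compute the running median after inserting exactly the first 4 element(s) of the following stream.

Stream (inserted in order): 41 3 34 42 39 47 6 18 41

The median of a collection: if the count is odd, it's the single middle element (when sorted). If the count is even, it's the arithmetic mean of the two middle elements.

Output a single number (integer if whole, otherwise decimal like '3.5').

Step 1: insert 41 -> lo=[41] (size 1, max 41) hi=[] (size 0) -> median=41
Step 2: insert 3 -> lo=[3] (size 1, max 3) hi=[41] (size 1, min 41) -> median=22
Step 3: insert 34 -> lo=[3, 34] (size 2, max 34) hi=[41] (size 1, min 41) -> median=34
Step 4: insert 42 -> lo=[3, 34] (size 2, max 34) hi=[41, 42] (size 2, min 41) -> median=37.5

Answer: 37.5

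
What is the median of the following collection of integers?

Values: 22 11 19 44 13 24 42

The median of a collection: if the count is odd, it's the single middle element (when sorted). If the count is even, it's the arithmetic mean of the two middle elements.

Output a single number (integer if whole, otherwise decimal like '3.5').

Answer: 22

Derivation:
Step 1: insert 22 -> lo=[22] (size 1, max 22) hi=[] (size 0) -> median=22
Step 2: insert 11 -> lo=[11] (size 1, max 11) hi=[22] (size 1, min 22) -> median=16.5
Step 3: insert 19 -> lo=[11, 19] (size 2, max 19) hi=[22] (size 1, min 22) -> median=19
Step 4: insert 44 -> lo=[11, 19] (size 2, max 19) hi=[22, 44] (size 2, min 22) -> median=20.5
Step 5: insert 13 -> lo=[11, 13, 19] (size 3, max 19) hi=[22, 44] (size 2, min 22) -> median=19
Step 6: insert 24 -> lo=[11, 13, 19] (size 3, max 19) hi=[22, 24, 44] (size 3, min 22) -> median=20.5
Step 7: insert 42 -> lo=[11, 13, 19, 22] (size 4, max 22) hi=[24, 42, 44] (size 3, min 24) -> median=22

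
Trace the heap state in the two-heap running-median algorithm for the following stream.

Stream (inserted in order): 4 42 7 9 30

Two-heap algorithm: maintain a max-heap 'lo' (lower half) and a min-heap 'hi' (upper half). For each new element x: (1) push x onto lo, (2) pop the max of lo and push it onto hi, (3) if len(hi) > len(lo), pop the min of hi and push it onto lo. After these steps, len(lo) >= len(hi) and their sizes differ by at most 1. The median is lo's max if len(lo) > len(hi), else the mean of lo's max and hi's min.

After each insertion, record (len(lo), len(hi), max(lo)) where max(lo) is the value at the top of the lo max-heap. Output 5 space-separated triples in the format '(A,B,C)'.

Step 1: insert 4 -> lo=[4] hi=[] -> (len(lo)=1, len(hi)=0, max(lo)=4)
Step 2: insert 42 -> lo=[4] hi=[42] -> (len(lo)=1, len(hi)=1, max(lo)=4)
Step 3: insert 7 -> lo=[4, 7] hi=[42] -> (len(lo)=2, len(hi)=1, max(lo)=7)
Step 4: insert 9 -> lo=[4, 7] hi=[9, 42] -> (len(lo)=2, len(hi)=2, max(lo)=7)
Step 5: insert 30 -> lo=[4, 7, 9] hi=[30, 42] -> (len(lo)=3, len(hi)=2, max(lo)=9)

Answer: (1,0,4) (1,1,4) (2,1,7) (2,2,7) (3,2,9)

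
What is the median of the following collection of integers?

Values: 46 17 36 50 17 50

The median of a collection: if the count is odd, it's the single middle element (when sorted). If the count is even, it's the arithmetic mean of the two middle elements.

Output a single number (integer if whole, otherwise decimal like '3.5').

Answer: 41

Derivation:
Step 1: insert 46 -> lo=[46] (size 1, max 46) hi=[] (size 0) -> median=46
Step 2: insert 17 -> lo=[17] (size 1, max 17) hi=[46] (size 1, min 46) -> median=31.5
Step 3: insert 36 -> lo=[17, 36] (size 2, max 36) hi=[46] (size 1, min 46) -> median=36
Step 4: insert 50 -> lo=[17, 36] (size 2, max 36) hi=[46, 50] (size 2, min 46) -> median=41
Step 5: insert 17 -> lo=[17, 17, 36] (size 3, max 36) hi=[46, 50] (size 2, min 46) -> median=36
Step 6: insert 50 -> lo=[17, 17, 36] (size 3, max 36) hi=[46, 50, 50] (size 3, min 46) -> median=41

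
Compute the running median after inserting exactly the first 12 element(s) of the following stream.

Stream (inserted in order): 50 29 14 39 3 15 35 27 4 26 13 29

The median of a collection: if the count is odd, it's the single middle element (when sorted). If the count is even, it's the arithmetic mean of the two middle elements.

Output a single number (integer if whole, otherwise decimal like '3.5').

Answer: 26.5

Derivation:
Step 1: insert 50 -> lo=[50] (size 1, max 50) hi=[] (size 0) -> median=50
Step 2: insert 29 -> lo=[29] (size 1, max 29) hi=[50] (size 1, min 50) -> median=39.5
Step 3: insert 14 -> lo=[14, 29] (size 2, max 29) hi=[50] (size 1, min 50) -> median=29
Step 4: insert 39 -> lo=[14, 29] (size 2, max 29) hi=[39, 50] (size 2, min 39) -> median=34
Step 5: insert 3 -> lo=[3, 14, 29] (size 3, max 29) hi=[39, 50] (size 2, min 39) -> median=29
Step 6: insert 15 -> lo=[3, 14, 15] (size 3, max 15) hi=[29, 39, 50] (size 3, min 29) -> median=22
Step 7: insert 35 -> lo=[3, 14, 15, 29] (size 4, max 29) hi=[35, 39, 50] (size 3, min 35) -> median=29
Step 8: insert 27 -> lo=[3, 14, 15, 27] (size 4, max 27) hi=[29, 35, 39, 50] (size 4, min 29) -> median=28
Step 9: insert 4 -> lo=[3, 4, 14, 15, 27] (size 5, max 27) hi=[29, 35, 39, 50] (size 4, min 29) -> median=27
Step 10: insert 26 -> lo=[3, 4, 14, 15, 26] (size 5, max 26) hi=[27, 29, 35, 39, 50] (size 5, min 27) -> median=26.5
Step 11: insert 13 -> lo=[3, 4, 13, 14, 15, 26] (size 6, max 26) hi=[27, 29, 35, 39, 50] (size 5, min 27) -> median=26
Step 12: insert 29 -> lo=[3, 4, 13, 14, 15, 26] (size 6, max 26) hi=[27, 29, 29, 35, 39, 50] (size 6, min 27) -> median=26.5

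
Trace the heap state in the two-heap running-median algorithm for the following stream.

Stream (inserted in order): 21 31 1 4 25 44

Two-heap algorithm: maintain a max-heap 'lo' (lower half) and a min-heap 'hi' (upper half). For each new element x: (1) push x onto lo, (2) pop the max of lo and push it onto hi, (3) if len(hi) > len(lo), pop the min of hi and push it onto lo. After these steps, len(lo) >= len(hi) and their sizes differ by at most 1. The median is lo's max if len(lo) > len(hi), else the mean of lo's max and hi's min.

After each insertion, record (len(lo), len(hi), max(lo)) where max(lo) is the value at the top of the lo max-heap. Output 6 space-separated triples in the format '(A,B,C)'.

Answer: (1,0,21) (1,1,21) (2,1,21) (2,2,4) (3,2,21) (3,3,21)

Derivation:
Step 1: insert 21 -> lo=[21] hi=[] -> (len(lo)=1, len(hi)=0, max(lo)=21)
Step 2: insert 31 -> lo=[21] hi=[31] -> (len(lo)=1, len(hi)=1, max(lo)=21)
Step 3: insert 1 -> lo=[1, 21] hi=[31] -> (len(lo)=2, len(hi)=1, max(lo)=21)
Step 4: insert 4 -> lo=[1, 4] hi=[21, 31] -> (len(lo)=2, len(hi)=2, max(lo)=4)
Step 5: insert 25 -> lo=[1, 4, 21] hi=[25, 31] -> (len(lo)=3, len(hi)=2, max(lo)=21)
Step 6: insert 44 -> lo=[1, 4, 21] hi=[25, 31, 44] -> (len(lo)=3, len(hi)=3, max(lo)=21)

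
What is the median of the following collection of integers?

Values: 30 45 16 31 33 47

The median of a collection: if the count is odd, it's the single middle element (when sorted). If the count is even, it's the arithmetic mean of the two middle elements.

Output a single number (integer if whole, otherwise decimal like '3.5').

Step 1: insert 30 -> lo=[30] (size 1, max 30) hi=[] (size 0) -> median=30
Step 2: insert 45 -> lo=[30] (size 1, max 30) hi=[45] (size 1, min 45) -> median=37.5
Step 3: insert 16 -> lo=[16, 30] (size 2, max 30) hi=[45] (size 1, min 45) -> median=30
Step 4: insert 31 -> lo=[16, 30] (size 2, max 30) hi=[31, 45] (size 2, min 31) -> median=30.5
Step 5: insert 33 -> lo=[16, 30, 31] (size 3, max 31) hi=[33, 45] (size 2, min 33) -> median=31
Step 6: insert 47 -> lo=[16, 30, 31] (size 3, max 31) hi=[33, 45, 47] (size 3, min 33) -> median=32

Answer: 32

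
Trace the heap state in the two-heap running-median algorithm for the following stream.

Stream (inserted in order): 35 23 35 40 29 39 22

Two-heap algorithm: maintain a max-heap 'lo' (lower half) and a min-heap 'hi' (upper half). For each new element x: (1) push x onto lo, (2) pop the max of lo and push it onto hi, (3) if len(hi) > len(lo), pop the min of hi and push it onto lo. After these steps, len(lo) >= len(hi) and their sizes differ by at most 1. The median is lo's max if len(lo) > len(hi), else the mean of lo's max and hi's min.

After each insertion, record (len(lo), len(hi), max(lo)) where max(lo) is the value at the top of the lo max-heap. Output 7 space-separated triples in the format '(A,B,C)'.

Answer: (1,0,35) (1,1,23) (2,1,35) (2,2,35) (3,2,35) (3,3,35) (4,3,35)

Derivation:
Step 1: insert 35 -> lo=[35] hi=[] -> (len(lo)=1, len(hi)=0, max(lo)=35)
Step 2: insert 23 -> lo=[23] hi=[35] -> (len(lo)=1, len(hi)=1, max(lo)=23)
Step 3: insert 35 -> lo=[23, 35] hi=[35] -> (len(lo)=2, len(hi)=1, max(lo)=35)
Step 4: insert 40 -> lo=[23, 35] hi=[35, 40] -> (len(lo)=2, len(hi)=2, max(lo)=35)
Step 5: insert 29 -> lo=[23, 29, 35] hi=[35, 40] -> (len(lo)=3, len(hi)=2, max(lo)=35)
Step 6: insert 39 -> lo=[23, 29, 35] hi=[35, 39, 40] -> (len(lo)=3, len(hi)=3, max(lo)=35)
Step 7: insert 22 -> lo=[22, 23, 29, 35] hi=[35, 39, 40] -> (len(lo)=4, len(hi)=3, max(lo)=35)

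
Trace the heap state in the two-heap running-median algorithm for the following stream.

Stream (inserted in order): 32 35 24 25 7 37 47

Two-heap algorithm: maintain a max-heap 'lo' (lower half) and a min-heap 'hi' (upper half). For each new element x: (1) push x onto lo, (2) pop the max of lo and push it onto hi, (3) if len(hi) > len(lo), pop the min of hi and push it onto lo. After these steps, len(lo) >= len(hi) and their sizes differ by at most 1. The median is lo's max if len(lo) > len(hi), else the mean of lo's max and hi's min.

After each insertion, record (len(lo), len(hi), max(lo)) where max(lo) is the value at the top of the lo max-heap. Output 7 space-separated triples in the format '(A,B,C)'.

Answer: (1,0,32) (1,1,32) (2,1,32) (2,2,25) (3,2,25) (3,3,25) (4,3,32)

Derivation:
Step 1: insert 32 -> lo=[32] hi=[] -> (len(lo)=1, len(hi)=0, max(lo)=32)
Step 2: insert 35 -> lo=[32] hi=[35] -> (len(lo)=1, len(hi)=1, max(lo)=32)
Step 3: insert 24 -> lo=[24, 32] hi=[35] -> (len(lo)=2, len(hi)=1, max(lo)=32)
Step 4: insert 25 -> lo=[24, 25] hi=[32, 35] -> (len(lo)=2, len(hi)=2, max(lo)=25)
Step 5: insert 7 -> lo=[7, 24, 25] hi=[32, 35] -> (len(lo)=3, len(hi)=2, max(lo)=25)
Step 6: insert 37 -> lo=[7, 24, 25] hi=[32, 35, 37] -> (len(lo)=3, len(hi)=3, max(lo)=25)
Step 7: insert 47 -> lo=[7, 24, 25, 32] hi=[35, 37, 47] -> (len(lo)=4, len(hi)=3, max(lo)=32)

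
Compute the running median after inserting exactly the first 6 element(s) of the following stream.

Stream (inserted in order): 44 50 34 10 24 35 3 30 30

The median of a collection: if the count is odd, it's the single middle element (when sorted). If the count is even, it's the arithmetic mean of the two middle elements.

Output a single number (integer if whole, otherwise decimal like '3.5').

Step 1: insert 44 -> lo=[44] (size 1, max 44) hi=[] (size 0) -> median=44
Step 2: insert 50 -> lo=[44] (size 1, max 44) hi=[50] (size 1, min 50) -> median=47
Step 3: insert 34 -> lo=[34, 44] (size 2, max 44) hi=[50] (size 1, min 50) -> median=44
Step 4: insert 10 -> lo=[10, 34] (size 2, max 34) hi=[44, 50] (size 2, min 44) -> median=39
Step 5: insert 24 -> lo=[10, 24, 34] (size 3, max 34) hi=[44, 50] (size 2, min 44) -> median=34
Step 6: insert 35 -> lo=[10, 24, 34] (size 3, max 34) hi=[35, 44, 50] (size 3, min 35) -> median=34.5

Answer: 34.5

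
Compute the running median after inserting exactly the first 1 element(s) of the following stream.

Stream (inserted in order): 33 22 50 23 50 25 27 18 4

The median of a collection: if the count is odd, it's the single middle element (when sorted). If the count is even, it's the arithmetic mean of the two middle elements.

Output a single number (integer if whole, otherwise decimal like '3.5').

Step 1: insert 33 -> lo=[33] (size 1, max 33) hi=[] (size 0) -> median=33

Answer: 33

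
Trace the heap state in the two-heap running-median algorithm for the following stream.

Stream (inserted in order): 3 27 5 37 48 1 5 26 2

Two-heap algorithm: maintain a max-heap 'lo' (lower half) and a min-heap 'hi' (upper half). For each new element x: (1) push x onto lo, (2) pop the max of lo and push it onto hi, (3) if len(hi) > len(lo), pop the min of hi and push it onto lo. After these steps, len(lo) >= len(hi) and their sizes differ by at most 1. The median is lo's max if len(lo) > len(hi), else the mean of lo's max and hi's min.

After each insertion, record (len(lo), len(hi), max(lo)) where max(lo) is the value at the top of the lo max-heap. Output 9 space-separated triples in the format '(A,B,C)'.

Answer: (1,0,3) (1,1,3) (2,1,5) (2,2,5) (3,2,27) (3,3,5) (4,3,5) (4,4,5) (5,4,5)

Derivation:
Step 1: insert 3 -> lo=[3] hi=[] -> (len(lo)=1, len(hi)=0, max(lo)=3)
Step 2: insert 27 -> lo=[3] hi=[27] -> (len(lo)=1, len(hi)=1, max(lo)=3)
Step 3: insert 5 -> lo=[3, 5] hi=[27] -> (len(lo)=2, len(hi)=1, max(lo)=5)
Step 4: insert 37 -> lo=[3, 5] hi=[27, 37] -> (len(lo)=2, len(hi)=2, max(lo)=5)
Step 5: insert 48 -> lo=[3, 5, 27] hi=[37, 48] -> (len(lo)=3, len(hi)=2, max(lo)=27)
Step 6: insert 1 -> lo=[1, 3, 5] hi=[27, 37, 48] -> (len(lo)=3, len(hi)=3, max(lo)=5)
Step 7: insert 5 -> lo=[1, 3, 5, 5] hi=[27, 37, 48] -> (len(lo)=4, len(hi)=3, max(lo)=5)
Step 8: insert 26 -> lo=[1, 3, 5, 5] hi=[26, 27, 37, 48] -> (len(lo)=4, len(hi)=4, max(lo)=5)
Step 9: insert 2 -> lo=[1, 2, 3, 5, 5] hi=[26, 27, 37, 48] -> (len(lo)=5, len(hi)=4, max(lo)=5)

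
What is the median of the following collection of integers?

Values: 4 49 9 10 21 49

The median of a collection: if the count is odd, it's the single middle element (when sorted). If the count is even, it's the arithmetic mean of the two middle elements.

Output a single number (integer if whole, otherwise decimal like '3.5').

Answer: 15.5

Derivation:
Step 1: insert 4 -> lo=[4] (size 1, max 4) hi=[] (size 0) -> median=4
Step 2: insert 49 -> lo=[4] (size 1, max 4) hi=[49] (size 1, min 49) -> median=26.5
Step 3: insert 9 -> lo=[4, 9] (size 2, max 9) hi=[49] (size 1, min 49) -> median=9
Step 4: insert 10 -> lo=[4, 9] (size 2, max 9) hi=[10, 49] (size 2, min 10) -> median=9.5
Step 5: insert 21 -> lo=[4, 9, 10] (size 3, max 10) hi=[21, 49] (size 2, min 21) -> median=10
Step 6: insert 49 -> lo=[4, 9, 10] (size 3, max 10) hi=[21, 49, 49] (size 3, min 21) -> median=15.5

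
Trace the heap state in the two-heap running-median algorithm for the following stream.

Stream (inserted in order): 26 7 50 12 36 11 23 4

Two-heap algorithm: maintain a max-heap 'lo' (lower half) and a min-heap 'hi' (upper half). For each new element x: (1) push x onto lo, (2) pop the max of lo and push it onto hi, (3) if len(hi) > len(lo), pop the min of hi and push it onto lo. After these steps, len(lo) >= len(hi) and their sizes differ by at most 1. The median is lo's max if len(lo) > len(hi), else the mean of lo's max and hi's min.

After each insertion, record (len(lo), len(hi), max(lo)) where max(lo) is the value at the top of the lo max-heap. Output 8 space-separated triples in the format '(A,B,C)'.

Step 1: insert 26 -> lo=[26] hi=[] -> (len(lo)=1, len(hi)=0, max(lo)=26)
Step 2: insert 7 -> lo=[7] hi=[26] -> (len(lo)=1, len(hi)=1, max(lo)=7)
Step 3: insert 50 -> lo=[7, 26] hi=[50] -> (len(lo)=2, len(hi)=1, max(lo)=26)
Step 4: insert 12 -> lo=[7, 12] hi=[26, 50] -> (len(lo)=2, len(hi)=2, max(lo)=12)
Step 5: insert 36 -> lo=[7, 12, 26] hi=[36, 50] -> (len(lo)=3, len(hi)=2, max(lo)=26)
Step 6: insert 11 -> lo=[7, 11, 12] hi=[26, 36, 50] -> (len(lo)=3, len(hi)=3, max(lo)=12)
Step 7: insert 23 -> lo=[7, 11, 12, 23] hi=[26, 36, 50] -> (len(lo)=4, len(hi)=3, max(lo)=23)
Step 8: insert 4 -> lo=[4, 7, 11, 12] hi=[23, 26, 36, 50] -> (len(lo)=4, len(hi)=4, max(lo)=12)

Answer: (1,0,26) (1,1,7) (2,1,26) (2,2,12) (3,2,26) (3,3,12) (4,3,23) (4,4,12)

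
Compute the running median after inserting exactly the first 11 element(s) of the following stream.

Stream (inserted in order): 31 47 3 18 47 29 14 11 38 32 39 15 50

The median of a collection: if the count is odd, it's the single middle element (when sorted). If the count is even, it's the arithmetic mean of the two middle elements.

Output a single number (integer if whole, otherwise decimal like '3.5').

Answer: 31

Derivation:
Step 1: insert 31 -> lo=[31] (size 1, max 31) hi=[] (size 0) -> median=31
Step 2: insert 47 -> lo=[31] (size 1, max 31) hi=[47] (size 1, min 47) -> median=39
Step 3: insert 3 -> lo=[3, 31] (size 2, max 31) hi=[47] (size 1, min 47) -> median=31
Step 4: insert 18 -> lo=[3, 18] (size 2, max 18) hi=[31, 47] (size 2, min 31) -> median=24.5
Step 5: insert 47 -> lo=[3, 18, 31] (size 3, max 31) hi=[47, 47] (size 2, min 47) -> median=31
Step 6: insert 29 -> lo=[3, 18, 29] (size 3, max 29) hi=[31, 47, 47] (size 3, min 31) -> median=30
Step 7: insert 14 -> lo=[3, 14, 18, 29] (size 4, max 29) hi=[31, 47, 47] (size 3, min 31) -> median=29
Step 8: insert 11 -> lo=[3, 11, 14, 18] (size 4, max 18) hi=[29, 31, 47, 47] (size 4, min 29) -> median=23.5
Step 9: insert 38 -> lo=[3, 11, 14, 18, 29] (size 5, max 29) hi=[31, 38, 47, 47] (size 4, min 31) -> median=29
Step 10: insert 32 -> lo=[3, 11, 14, 18, 29] (size 5, max 29) hi=[31, 32, 38, 47, 47] (size 5, min 31) -> median=30
Step 11: insert 39 -> lo=[3, 11, 14, 18, 29, 31] (size 6, max 31) hi=[32, 38, 39, 47, 47] (size 5, min 32) -> median=31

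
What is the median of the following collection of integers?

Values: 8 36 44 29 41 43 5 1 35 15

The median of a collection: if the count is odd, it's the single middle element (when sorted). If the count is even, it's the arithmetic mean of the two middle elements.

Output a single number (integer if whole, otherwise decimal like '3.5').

Step 1: insert 8 -> lo=[8] (size 1, max 8) hi=[] (size 0) -> median=8
Step 2: insert 36 -> lo=[8] (size 1, max 8) hi=[36] (size 1, min 36) -> median=22
Step 3: insert 44 -> lo=[8, 36] (size 2, max 36) hi=[44] (size 1, min 44) -> median=36
Step 4: insert 29 -> lo=[8, 29] (size 2, max 29) hi=[36, 44] (size 2, min 36) -> median=32.5
Step 5: insert 41 -> lo=[8, 29, 36] (size 3, max 36) hi=[41, 44] (size 2, min 41) -> median=36
Step 6: insert 43 -> lo=[8, 29, 36] (size 3, max 36) hi=[41, 43, 44] (size 3, min 41) -> median=38.5
Step 7: insert 5 -> lo=[5, 8, 29, 36] (size 4, max 36) hi=[41, 43, 44] (size 3, min 41) -> median=36
Step 8: insert 1 -> lo=[1, 5, 8, 29] (size 4, max 29) hi=[36, 41, 43, 44] (size 4, min 36) -> median=32.5
Step 9: insert 35 -> lo=[1, 5, 8, 29, 35] (size 5, max 35) hi=[36, 41, 43, 44] (size 4, min 36) -> median=35
Step 10: insert 15 -> lo=[1, 5, 8, 15, 29] (size 5, max 29) hi=[35, 36, 41, 43, 44] (size 5, min 35) -> median=32

Answer: 32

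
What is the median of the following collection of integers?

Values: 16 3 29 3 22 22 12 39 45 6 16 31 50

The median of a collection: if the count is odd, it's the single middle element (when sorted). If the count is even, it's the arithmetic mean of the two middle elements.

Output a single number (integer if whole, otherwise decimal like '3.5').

Answer: 22

Derivation:
Step 1: insert 16 -> lo=[16] (size 1, max 16) hi=[] (size 0) -> median=16
Step 2: insert 3 -> lo=[3] (size 1, max 3) hi=[16] (size 1, min 16) -> median=9.5
Step 3: insert 29 -> lo=[3, 16] (size 2, max 16) hi=[29] (size 1, min 29) -> median=16
Step 4: insert 3 -> lo=[3, 3] (size 2, max 3) hi=[16, 29] (size 2, min 16) -> median=9.5
Step 5: insert 22 -> lo=[3, 3, 16] (size 3, max 16) hi=[22, 29] (size 2, min 22) -> median=16
Step 6: insert 22 -> lo=[3, 3, 16] (size 3, max 16) hi=[22, 22, 29] (size 3, min 22) -> median=19
Step 7: insert 12 -> lo=[3, 3, 12, 16] (size 4, max 16) hi=[22, 22, 29] (size 3, min 22) -> median=16
Step 8: insert 39 -> lo=[3, 3, 12, 16] (size 4, max 16) hi=[22, 22, 29, 39] (size 4, min 22) -> median=19
Step 9: insert 45 -> lo=[3, 3, 12, 16, 22] (size 5, max 22) hi=[22, 29, 39, 45] (size 4, min 22) -> median=22
Step 10: insert 6 -> lo=[3, 3, 6, 12, 16] (size 5, max 16) hi=[22, 22, 29, 39, 45] (size 5, min 22) -> median=19
Step 11: insert 16 -> lo=[3, 3, 6, 12, 16, 16] (size 6, max 16) hi=[22, 22, 29, 39, 45] (size 5, min 22) -> median=16
Step 12: insert 31 -> lo=[3, 3, 6, 12, 16, 16] (size 6, max 16) hi=[22, 22, 29, 31, 39, 45] (size 6, min 22) -> median=19
Step 13: insert 50 -> lo=[3, 3, 6, 12, 16, 16, 22] (size 7, max 22) hi=[22, 29, 31, 39, 45, 50] (size 6, min 22) -> median=22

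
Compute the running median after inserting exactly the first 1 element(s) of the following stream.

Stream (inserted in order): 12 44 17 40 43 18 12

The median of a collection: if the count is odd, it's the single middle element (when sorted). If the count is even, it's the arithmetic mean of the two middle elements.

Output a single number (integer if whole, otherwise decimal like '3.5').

Answer: 12

Derivation:
Step 1: insert 12 -> lo=[12] (size 1, max 12) hi=[] (size 0) -> median=12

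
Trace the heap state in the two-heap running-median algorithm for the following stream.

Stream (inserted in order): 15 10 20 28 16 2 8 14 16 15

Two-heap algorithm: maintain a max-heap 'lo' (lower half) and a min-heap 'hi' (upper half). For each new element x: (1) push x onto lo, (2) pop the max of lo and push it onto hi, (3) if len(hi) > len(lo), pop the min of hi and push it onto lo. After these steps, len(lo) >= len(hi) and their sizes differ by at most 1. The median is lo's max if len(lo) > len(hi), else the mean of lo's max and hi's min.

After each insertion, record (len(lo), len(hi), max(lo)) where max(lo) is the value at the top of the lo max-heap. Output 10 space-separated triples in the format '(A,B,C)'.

Answer: (1,0,15) (1,1,10) (2,1,15) (2,2,15) (3,2,16) (3,3,15) (4,3,15) (4,4,14) (5,4,15) (5,5,15)

Derivation:
Step 1: insert 15 -> lo=[15] hi=[] -> (len(lo)=1, len(hi)=0, max(lo)=15)
Step 2: insert 10 -> lo=[10] hi=[15] -> (len(lo)=1, len(hi)=1, max(lo)=10)
Step 3: insert 20 -> lo=[10, 15] hi=[20] -> (len(lo)=2, len(hi)=1, max(lo)=15)
Step 4: insert 28 -> lo=[10, 15] hi=[20, 28] -> (len(lo)=2, len(hi)=2, max(lo)=15)
Step 5: insert 16 -> lo=[10, 15, 16] hi=[20, 28] -> (len(lo)=3, len(hi)=2, max(lo)=16)
Step 6: insert 2 -> lo=[2, 10, 15] hi=[16, 20, 28] -> (len(lo)=3, len(hi)=3, max(lo)=15)
Step 7: insert 8 -> lo=[2, 8, 10, 15] hi=[16, 20, 28] -> (len(lo)=4, len(hi)=3, max(lo)=15)
Step 8: insert 14 -> lo=[2, 8, 10, 14] hi=[15, 16, 20, 28] -> (len(lo)=4, len(hi)=4, max(lo)=14)
Step 9: insert 16 -> lo=[2, 8, 10, 14, 15] hi=[16, 16, 20, 28] -> (len(lo)=5, len(hi)=4, max(lo)=15)
Step 10: insert 15 -> lo=[2, 8, 10, 14, 15] hi=[15, 16, 16, 20, 28] -> (len(lo)=5, len(hi)=5, max(lo)=15)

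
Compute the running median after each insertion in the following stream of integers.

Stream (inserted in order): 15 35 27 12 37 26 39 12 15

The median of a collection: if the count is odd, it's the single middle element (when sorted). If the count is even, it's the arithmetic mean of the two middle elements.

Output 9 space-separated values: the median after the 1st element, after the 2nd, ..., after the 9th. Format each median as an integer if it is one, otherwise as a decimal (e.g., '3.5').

Step 1: insert 15 -> lo=[15] (size 1, max 15) hi=[] (size 0) -> median=15
Step 2: insert 35 -> lo=[15] (size 1, max 15) hi=[35] (size 1, min 35) -> median=25
Step 3: insert 27 -> lo=[15, 27] (size 2, max 27) hi=[35] (size 1, min 35) -> median=27
Step 4: insert 12 -> lo=[12, 15] (size 2, max 15) hi=[27, 35] (size 2, min 27) -> median=21
Step 5: insert 37 -> lo=[12, 15, 27] (size 3, max 27) hi=[35, 37] (size 2, min 35) -> median=27
Step 6: insert 26 -> lo=[12, 15, 26] (size 3, max 26) hi=[27, 35, 37] (size 3, min 27) -> median=26.5
Step 7: insert 39 -> lo=[12, 15, 26, 27] (size 4, max 27) hi=[35, 37, 39] (size 3, min 35) -> median=27
Step 8: insert 12 -> lo=[12, 12, 15, 26] (size 4, max 26) hi=[27, 35, 37, 39] (size 4, min 27) -> median=26.5
Step 9: insert 15 -> lo=[12, 12, 15, 15, 26] (size 5, max 26) hi=[27, 35, 37, 39] (size 4, min 27) -> median=26

Answer: 15 25 27 21 27 26.5 27 26.5 26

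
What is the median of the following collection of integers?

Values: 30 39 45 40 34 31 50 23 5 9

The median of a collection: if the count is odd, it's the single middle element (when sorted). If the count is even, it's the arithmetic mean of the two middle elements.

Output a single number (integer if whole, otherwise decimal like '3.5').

Step 1: insert 30 -> lo=[30] (size 1, max 30) hi=[] (size 0) -> median=30
Step 2: insert 39 -> lo=[30] (size 1, max 30) hi=[39] (size 1, min 39) -> median=34.5
Step 3: insert 45 -> lo=[30, 39] (size 2, max 39) hi=[45] (size 1, min 45) -> median=39
Step 4: insert 40 -> lo=[30, 39] (size 2, max 39) hi=[40, 45] (size 2, min 40) -> median=39.5
Step 5: insert 34 -> lo=[30, 34, 39] (size 3, max 39) hi=[40, 45] (size 2, min 40) -> median=39
Step 6: insert 31 -> lo=[30, 31, 34] (size 3, max 34) hi=[39, 40, 45] (size 3, min 39) -> median=36.5
Step 7: insert 50 -> lo=[30, 31, 34, 39] (size 4, max 39) hi=[40, 45, 50] (size 3, min 40) -> median=39
Step 8: insert 23 -> lo=[23, 30, 31, 34] (size 4, max 34) hi=[39, 40, 45, 50] (size 4, min 39) -> median=36.5
Step 9: insert 5 -> lo=[5, 23, 30, 31, 34] (size 5, max 34) hi=[39, 40, 45, 50] (size 4, min 39) -> median=34
Step 10: insert 9 -> lo=[5, 9, 23, 30, 31] (size 5, max 31) hi=[34, 39, 40, 45, 50] (size 5, min 34) -> median=32.5

Answer: 32.5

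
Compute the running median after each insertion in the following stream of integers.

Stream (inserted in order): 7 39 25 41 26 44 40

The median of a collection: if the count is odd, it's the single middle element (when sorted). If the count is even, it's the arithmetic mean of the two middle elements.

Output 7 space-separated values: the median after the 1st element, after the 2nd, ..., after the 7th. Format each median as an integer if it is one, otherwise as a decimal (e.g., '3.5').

Answer: 7 23 25 32 26 32.5 39

Derivation:
Step 1: insert 7 -> lo=[7] (size 1, max 7) hi=[] (size 0) -> median=7
Step 2: insert 39 -> lo=[7] (size 1, max 7) hi=[39] (size 1, min 39) -> median=23
Step 3: insert 25 -> lo=[7, 25] (size 2, max 25) hi=[39] (size 1, min 39) -> median=25
Step 4: insert 41 -> lo=[7, 25] (size 2, max 25) hi=[39, 41] (size 2, min 39) -> median=32
Step 5: insert 26 -> lo=[7, 25, 26] (size 3, max 26) hi=[39, 41] (size 2, min 39) -> median=26
Step 6: insert 44 -> lo=[7, 25, 26] (size 3, max 26) hi=[39, 41, 44] (size 3, min 39) -> median=32.5
Step 7: insert 40 -> lo=[7, 25, 26, 39] (size 4, max 39) hi=[40, 41, 44] (size 3, min 40) -> median=39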